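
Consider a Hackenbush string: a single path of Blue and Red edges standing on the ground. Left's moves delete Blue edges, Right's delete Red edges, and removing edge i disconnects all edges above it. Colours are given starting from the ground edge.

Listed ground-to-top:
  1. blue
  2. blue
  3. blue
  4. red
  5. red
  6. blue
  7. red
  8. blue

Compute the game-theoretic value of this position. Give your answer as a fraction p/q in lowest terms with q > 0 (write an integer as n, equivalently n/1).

75/32

Build v(s[:k]) for k = 1..8, string s = blue blue blue red red blue red blue.
step 1: add blue to get b; options L={ 0 } R={ (no moves) } so 1
step 2: add blue to get bb; options L={ 0, 1 } R={ (no moves) } so 2
step 3: add blue to get bbb; options L={ 0, 1, 2 } R={ (no moves) } so 3
step 4: add red to get bbbr; options L={ 0, 1, 2 } R={ 3 } so 5/2
step 5: add red to get bbbrr; options L={ 0, 1, 2 } R={ 5/2, 3 } so 9/4
step 6: add blue to get bbbrrb; options L={ 0, 1, 2, 9/4 } R={ 5/2, 3 } so 19/8
step 7: add red to get bbbrrbr; options L={ 0, 1, 2, 9/4 } R={ 19/8, 5/2, 3 } so 37/16
step 8: add blue to get bbbrrbrb; options L={ 0, 1, 2, 9/4, 37/16 } R={ 19/8, 5/2, 3 } so 75/32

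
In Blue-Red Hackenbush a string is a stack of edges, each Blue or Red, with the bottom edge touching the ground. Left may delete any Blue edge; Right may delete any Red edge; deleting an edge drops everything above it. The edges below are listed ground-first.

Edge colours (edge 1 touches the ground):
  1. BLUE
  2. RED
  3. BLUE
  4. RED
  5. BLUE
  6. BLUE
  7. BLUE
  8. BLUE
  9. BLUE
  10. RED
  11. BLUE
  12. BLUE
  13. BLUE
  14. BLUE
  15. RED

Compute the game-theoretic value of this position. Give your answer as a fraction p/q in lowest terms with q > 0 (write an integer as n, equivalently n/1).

Build g(s[:k]) for k = 1..15, string s = BLUE RED BLUE RED BLUE BLUE BLUE BLUE BLUE RED BLUE BLUE BLUE BLUE RED.
g(B) = { 0 | · } → 1
g(BR) = { 0 | 1 } → 1/2
g(BRB) = { 0; 1/2 | 1 } → 3/4
g(BRBR) = { 0; 1/2 | 3/4; 1 } → 5/8
g(BRBRB) = { 0; 1/2; 5/8 | 3/4; 1 } → 11/16
g(BRBRBB) = { 0; 1/2; 5/8; 11/16 | 3/4; 1 } → 23/32
g(BRBRBBB) = { 0; 1/2; 5/8; 11/16; 23/32 | 3/4; 1 } → 47/64
g(BRBRBBBB) = { 0; 1/2; 5/8; 11/16; 23/32; 47/64 | 3/4; 1 } → 95/128
g(BRBRBBBBB) = { 0; 1/2; 5/8; 11/16; 23/32; 47/64; 95/128 | 3/4; 1 } → 191/256
g(BRBRBBBBBR) = { 0; 1/2; 5/8; 11/16; 23/32; 47/64; 95/128 | 191/256; 3/4; 1 } → 381/512
g(BRBRBBBBBRB) = { 0; 1/2; 5/8; 11/16; 23/32; 47/64; 95/128; 381/512 | 191/256; 3/4; 1 } → 763/1024
g(BRBRBBBBBRBB) = { 0; 1/2; 5/8; 11/16; 23/32; 47/64; 95/128; 381/512; 763/1024 | 191/256; 3/4; 1 } → 1527/2048
g(BRBRBBBBBRBBB) = { 0; 1/2; 5/8; 11/16; 23/32; 47/64; 95/128; 381/512; 763/1024; 1527/2048 | 191/256; 3/4; 1 } → 3055/4096
g(BRBRBBBBBRBBBB) = { 0; 1/2; 5/8; 11/16; 23/32; 47/64; 95/128; 381/512; 763/1024; 1527/2048; 3055/4096 | 191/256; 3/4; 1 } → 6111/8192
g(BRBRBBBBBRBBBBR) = { 0; 1/2; 5/8; 11/16; 23/32; 47/64; 95/128; 381/512; 763/1024; 1527/2048; 3055/4096 | 6111/8192; 191/256; 3/4; 1 } → 12221/16384

12221/16384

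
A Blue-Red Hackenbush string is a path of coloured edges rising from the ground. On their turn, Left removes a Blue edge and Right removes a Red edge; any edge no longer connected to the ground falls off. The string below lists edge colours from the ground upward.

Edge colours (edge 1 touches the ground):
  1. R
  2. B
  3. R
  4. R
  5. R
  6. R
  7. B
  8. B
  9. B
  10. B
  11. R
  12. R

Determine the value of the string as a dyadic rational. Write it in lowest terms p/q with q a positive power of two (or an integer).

-1927/2048

1 of 12 · R · max L −∞ · min R 0 → -1
2 of 12 · RB · max L -1 · min R 0 → -1/2
3 of 12 · RBR · max L -1 · min R -1/2 → -3/4
4 of 12 · RBRR · max L -1 · min R -3/4 → -7/8
5 of 12 · RBRRR · max L -1 · min R -7/8 → -15/16
6 of 12 · RBRRRR · max L -1 · min R -15/16 → -31/32
7 of 12 · RBRRRRB · max L -31/32 · min R -15/16 → -61/64
8 of 12 · RBRRRRBB · max L -61/64 · min R -15/16 → -121/128
9 of 12 · RBRRRRBBB · max L -121/128 · min R -15/16 → -241/256
10 of 12 · RBRRRRBBBB · max L -241/256 · min R -15/16 → -481/512
11 of 12 · RBRRRRBBBBR · max L -241/256 · min R -481/512 → -963/1024
12 of 12 · RBRRRRBBBBRR · max L -241/256 · min R -963/1024 → -1927/2048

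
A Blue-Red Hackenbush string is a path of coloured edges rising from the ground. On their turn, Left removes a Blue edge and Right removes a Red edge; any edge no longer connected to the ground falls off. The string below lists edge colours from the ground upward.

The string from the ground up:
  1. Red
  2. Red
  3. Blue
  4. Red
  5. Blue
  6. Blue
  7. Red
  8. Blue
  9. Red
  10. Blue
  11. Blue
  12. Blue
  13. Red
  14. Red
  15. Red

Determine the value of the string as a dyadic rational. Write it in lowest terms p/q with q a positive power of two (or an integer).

Build v(s[:k]) for k = 1..15, string s = Red Red Blue Red Blue Blue Red Blue Red Blue Blue Blue Red Red Red.
R: Left { · }, Right { 0 } gives simplest -1
RR: Left { · }, Right { -1 0 } gives simplest -2
RRB: Left { -2 }, Right { -1 0 } gives simplest -3/2
RRBR: Left { -2 }, Right { -3/2 -1 0 } gives simplest -7/4
RRBRB: Left { -2 -7/4 }, Right { -3/2 -1 0 } gives simplest -13/8
RRBRBB: Left { -2 -7/4 -13/8 }, Right { -3/2 -1 0 } gives simplest -25/16
RRBRBBR: Left { -2 -7/4 -13/8 }, Right { -25/16 -3/2 -1 0 } gives simplest -51/32
RRBRBBRB: Left { -2 -7/4 -13/8 -51/32 }, Right { -25/16 -3/2 -1 0 } gives simplest -101/64
RRBRBBRBR: Left { -2 -7/4 -13/8 -51/32 }, Right { -101/64 -25/16 -3/2 -1 0 } gives simplest -203/128
RRBRBBRBRB: Left { -2 -7/4 -13/8 -51/32 -203/128 }, Right { -101/64 -25/16 -3/2 -1 0 } gives simplest -405/256
RRBRBBRBRBB: Left { -2 -7/4 -13/8 -51/32 -203/128 -405/256 }, Right { -101/64 -25/16 -3/2 -1 0 } gives simplest -809/512
RRBRBBRBRBBB: Left { -2 -7/4 -13/8 -51/32 -203/128 -405/256 -809/512 }, Right { -101/64 -25/16 -3/2 -1 0 } gives simplest -1617/1024
RRBRBBRBRBBBR: Left { -2 -7/4 -13/8 -51/32 -203/128 -405/256 -809/512 }, Right { -1617/1024 -101/64 -25/16 -3/2 -1 0 } gives simplest -3235/2048
RRBRBBRBRBBBRR: Left { -2 -7/4 -13/8 -51/32 -203/128 -405/256 -809/512 }, Right { -3235/2048 -1617/1024 -101/64 -25/16 -3/2 -1 0 } gives simplest -6471/4096
RRBRBBRBRBBBRRR: Left { -2 -7/4 -13/8 -51/32 -203/128 -405/256 -809/512 }, Right { -6471/4096 -3235/2048 -1617/1024 -101/64 -25/16 -3/2 -1 0 } gives simplest -12943/8192

-12943/8192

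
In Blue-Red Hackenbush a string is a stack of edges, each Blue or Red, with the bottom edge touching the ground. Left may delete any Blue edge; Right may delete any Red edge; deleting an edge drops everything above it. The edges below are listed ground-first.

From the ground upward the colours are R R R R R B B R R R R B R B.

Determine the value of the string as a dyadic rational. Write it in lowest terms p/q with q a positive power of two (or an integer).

1 of 14 · R · max L −∞ · min R 0 so -1
2 of 14 · RR · max L −∞ · min R -1 so -2
3 of 14 · RRR · max L −∞ · min R -2 so -3
4 of 14 · RRRR · max L −∞ · min R -3 so -4
5 of 14 · RRRRR · max L −∞ · min R -4 so -5
6 of 14 · RRRRRB · max L -5 · min R -4 so -9/2
7 of 14 · RRRRRBB · max L -9/2 · min R -4 so -17/4
8 of 14 · RRRRRBBR · max L -9/2 · min R -17/4 so -35/8
9 of 14 · RRRRRBBRR · max L -9/2 · min R -35/8 so -71/16
10 of 14 · RRRRRBBRRR · max L -9/2 · min R -71/16 so -143/32
11 of 14 · RRRRRBBRRRR · max L -9/2 · min R -143/32 so -287/64
12 of 14 · RRRRRBBRRRRB · max L -287/64 · min R -143/32 so -573/128
13 of 14 · RRRRRBBRRRRBR · max L -287/64 · min R -573/128 so -1147/256
14 of 14 · RRRRRBBRRRRBRB · max L -1147/256 · min R -573/128 so -2293/512

-2293/512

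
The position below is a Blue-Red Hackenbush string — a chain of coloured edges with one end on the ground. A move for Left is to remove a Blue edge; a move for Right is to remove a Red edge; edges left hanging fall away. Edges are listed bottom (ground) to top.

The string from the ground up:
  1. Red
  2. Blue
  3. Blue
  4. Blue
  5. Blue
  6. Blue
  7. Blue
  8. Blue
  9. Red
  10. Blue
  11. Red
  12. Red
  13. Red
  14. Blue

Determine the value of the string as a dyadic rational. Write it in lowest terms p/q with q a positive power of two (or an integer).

1 of 14 · R · max L −∞ · min R 0 gives -1
2 of 14 · RB · max L -1 · min R 0 gives -1/2
3 of 14 · RBB · max L -1/2 · min R 0 gives -1/4
4 of 14 · RBBB · max L -1/4 · min R 0 gives -1/8
5 of 14 · RBBBB · max L -1/8 · min R 0 gives -1/16
6 of 14 · RBBBBB · max L -1/16 · min R 0 gives -1/32
7 of 14 · RBBBBBB · max L -1/32 · min R 0 gives -1/64
8 of 14 · RBBBBBBB · max L -1/64 · min R 0 gives -1/128
9 of 14 · RBBBBBBBR · max L -1/64 · min R -1/128 gives -3/256
10 of 14 · RBBBBBBBRB · max L -3/256 · min R -1/128 gives -5/512
11 of 14 · RBBBBBBBRBR · max L -3/256 · min R -5/512 gives -11/1024
12 of 14 · RBBBBBBBRBRR · max L -3/256 · min R -11/1024 gives -23/2048
13 of 14 · RBBBBBBBRBRRR · max L -3/256 · min R -23/2048 gives -47/4096
14 of 14 · RBBBBBBBRBRRRB · max L -47/4096 · min R -23/2048 gives -93/8192

-93/8192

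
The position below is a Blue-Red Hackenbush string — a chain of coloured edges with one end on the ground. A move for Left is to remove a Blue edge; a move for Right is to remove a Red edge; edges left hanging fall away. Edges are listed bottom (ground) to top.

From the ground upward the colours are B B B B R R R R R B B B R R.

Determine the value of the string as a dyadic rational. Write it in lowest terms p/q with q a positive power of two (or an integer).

3129/1024

Prefix values for B B B B R R R R R B B B R R via {L|R} + simplicity:
v(B) = { 0 |  } gives 1
v(BB) = { 0 1 |  } gives 2
v(BBB) = { 0 1 2 |  } gives 3
v(BBBB) = { 0 1 2 3 |  } gives 4
v(BBBBR) = { 0 1 2 3 | 4 } gives 7/2
v(BBBBRR) = { 0 1 2 3 | 7/2 4 } gives 13/4
v(BBBBRRR) = { 0 1 2 3 | 13/4 7/2 4 } gives 25/8
v(BBBBRRRR) = { 0 1 2 3 | 25/8 13/4 7/2 4 } gives 49/16
v(BBBBRRRRR) = { 0 1 2 3 | 49/16 25/8 13/4 7/2 4 } gives 97/32
v(BBBBRRRRRB) = { 0 1 2 3 97/32 | 49/16 25/8 13/4 7/2 4 } gives 195/64
v(BBBBRRRRRBB) = { 0 1 2 3 97/32 195/64 | 49/16 25/8 13/4 7/2 4 } gives 391/128
v(BBBBRRRRRBBB) = { 0 1 2 3 97/32 195/64 391/128 | 49/16 25/8 13/4 7/2 4 } gives 783/256
v(BBBBRRRRRBBBR) = { 0 1 2 3 97/32 195/64 391/128 | 783/256 49/16 25/8 13/4 7/2 4 } gives 1565/512
v(BBBBRRRRRBBBRR) = { 0 1 2 3 97/32 195/64 391/128 | 1565/512 783/256 49/16 25/8 13/4 7/2 4 } gives 3129/1024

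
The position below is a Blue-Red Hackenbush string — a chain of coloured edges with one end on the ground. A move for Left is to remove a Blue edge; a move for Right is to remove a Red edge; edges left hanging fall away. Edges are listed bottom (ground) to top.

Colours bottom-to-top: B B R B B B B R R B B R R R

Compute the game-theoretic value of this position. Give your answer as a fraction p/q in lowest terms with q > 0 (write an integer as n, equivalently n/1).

7985/4096

edge 1 of 14 (B): { 0 |  } → 1
edge 2 of 14 (B): { 0 1 |  } → 2
edge 3 of 14 (R): { 0 1 | 2 } → 3/2
edge 4 of 14 (B): { 0 1 3/2 | 2 } → 7/4
edge 5 of 14 (B): { 0 1 3/2 7/4 | 2 } → 15/8
edge 6 of 14 (B): { 0 1 3/2 7/4 15/8 | 2 } → 31/16
edge 7 of 14 (B): { 0 1 3/2 7/4 15/8 31/16 | 2 } → 63/32
edge 8 of 14 (R): { 0 1 3/2 7/4 15/8 31/16 | 63/32 2 } → 125/64
edge 9 of 14 (R): { 0 1 3/2 7/4 15/8 31/16 | 125/64 63/32 2 } → 249/128
edge 10 of 14 (B): { 0 1 3/2 7/4 15/8 31/16 249/128 | 125/64 63/32 2 } → 499/256
edge 11 of 14 (B): { 0 1 3/2 7/4 15/8 31/16 249/128 499/256 | 125/64 63/32 2 } → 999/512
edge 12 of 14 (R): { 0 1 3/2 7/4 15/8 31/16 249/128 499/256 | 999/512 125/64 63/32 2 } → 1997/1024
edge 13 of 14 (R): { 0 1 3/2 7/4 15/8 31/16 249/128 499/256 | 1997/1024 999/512 125/64 63/32 2 } → 3993/2048
edge 14 of 14 (R): { 0 1 3/2 7/4 15/8 31/16 249/128 499/256 | 3993/2048 1997/1024 999/512 125/64 63/32 2 } → 7985/4096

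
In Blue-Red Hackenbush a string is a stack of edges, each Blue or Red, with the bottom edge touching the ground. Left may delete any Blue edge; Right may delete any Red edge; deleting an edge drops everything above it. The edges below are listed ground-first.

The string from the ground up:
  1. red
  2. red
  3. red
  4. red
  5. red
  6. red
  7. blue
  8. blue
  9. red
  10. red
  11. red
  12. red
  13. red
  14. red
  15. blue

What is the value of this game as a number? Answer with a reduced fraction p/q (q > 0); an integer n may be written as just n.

v_1 [r]  L=[∅]  R=[0]  => -1
v_2 [rr]  L=[∅]  R=[-1, 0]  => -2
v_3 [rrr]  L=[∅]  R=[-2, -1, 0]  => -3
v_4 [rrrr]  L=[∅]  R=[-3, -2, -1, 0]  => -4
v_5 [rrrrr]  L=[∅]  R=[-4, -3, -2, -1, 0]  => -5
v_6 [rrrrrr]  L=[∅]  R=[-5, -4, -3, -2, -1, 0]  => -6
v_7 [rrrrrrb]  L=[-6]  R=[-5, -4, -3, -2, -1, 0]  => -11/2
v_8 [rrrrrrbb]  L=[-6, -11/2]  R=[-5, -4, -3, -2, -1, 0]  => -21/4
v_9 [rrrrrrbbr]  L=[-6, -11/2]  R=[-21/4, -5, -4, -3, -2, -1, 0]  => -43/8
v_10 [rrrrrrbbrr]  L=[-6, -11/2]  R=[-43/8, -21/4, -5, -4, -3, -2, -1, 0]  => -87/16
v_11 [rrrrrrbbrrr]  L=[-6, -11/2]  R=[-87/16, -43/8, -21/4, -5, -4, -3, -2, -1, 0]  => -175/32
v_12 [rrrrrrbbrrrr]  L=[-6, -11/2]  R=[-175/32, -87/16, -43/8, -21/4, -5, -4, -3, -2, -1, 0]  => -351/64
v_13 [rrrrrrbbrrrrr]  L=[-6, -11/2]  R=[-351/64, -175/32, -87/16, -43/8, -21/4, -5, -4, -3, -2, -1, 0]  => -703/128
v_14 [rrrrrrbbrrrrrr]  L=[-6, -11/2]  R=[-703/128, -351/64, -175/32, -87/16, -43/8, -21/4, -5, -4, -3, -2, -1, 0]  => -1407/256
v_15 [rrrrrrbbrrrrrrb]  L=[-6, -11/2, -1407/256]  R=[-703/128, -351/64, -175/32, -87/16, -43/8, -21/4, -5, -4, -3, -2, -1, 0]  => -2813/512

-2813/512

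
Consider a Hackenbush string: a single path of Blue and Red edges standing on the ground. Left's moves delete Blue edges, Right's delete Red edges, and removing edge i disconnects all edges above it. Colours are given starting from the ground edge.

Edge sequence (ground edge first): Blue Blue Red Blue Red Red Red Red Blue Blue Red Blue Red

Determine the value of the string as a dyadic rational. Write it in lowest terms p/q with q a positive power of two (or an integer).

3125/2048

1 of 13 · B · max L 0 · min R +∞ ⇒ 1
2 of 13 · BB · max L 1 · min R +∞ ⇒ 2
3 of 13 · BBR · max L 1 · min R 2 ⇒ 3/2
4 of 13 · BBRB · max L 3/2 · min R 2 ⇒ 7/4
5 of 13 · BBRBR · max L 3/2 · min R 7/4 ⇒ 13/8
6 of 13 · BBRBRR · max L 3/2 · min R 13/8 ⇒ 25/16
7 of 13 · BBRBRRR · max L 3/2 · min R 25/16 ⇒ 49/32
8 of 13 · BBRBRRRR · max L 3/2 · min R 49/32 ⇒ 97/64
9 of 13 · BBRBRRRRB · max L 97/64 · min R 49/32 ⇒ 195/128
10 of 13 · BBRBRRRRBB · max L 195/128 · min R 49/32 ⇒ 391/256
11 of 13 · BBRBRRRRBBR · max L 195/128 · min R 391/256 ⇒ 781/512
12 of 13 · BBRBRRRRBBRB · max L 781/512 · min R 391/256 ⇒ 1563/1024
13 of 13 · BBRBRRRRBBRBR · max L 781/512 · min R 1563/1024 ⇒ 3125/2048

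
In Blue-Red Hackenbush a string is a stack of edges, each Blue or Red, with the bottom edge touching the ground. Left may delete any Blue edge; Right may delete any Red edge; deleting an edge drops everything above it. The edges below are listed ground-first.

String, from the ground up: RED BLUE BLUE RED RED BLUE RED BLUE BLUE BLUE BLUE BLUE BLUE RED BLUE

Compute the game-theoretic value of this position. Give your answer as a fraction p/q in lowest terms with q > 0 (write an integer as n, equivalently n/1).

-6661/16384

Prefix values for RED BLUE BLUE RED RED BLUE RED BLUE BLUE BLUE BLUE BLUE BLUE RED BLUE via {L|R} + simplicity:
step 1: add RED to get R; options L={ (no moves) } R={ 0 } gives -1
step 2: add BLUE to get RB; options L={ -1 } R={ 0 } gives -1/2
step 3: add BLUE to get RBB; options L={ -1,-1/2 } R={ 0 } gives -1/4
step 4: add RED to get RBBR; options L={ -1,-1/2 } R={ -1/4,0 } gives -3/8
step 5: add RED to get RBBRR; options L={ -1,-1/2 } R={ -3/8,-1/4,0 } gives -7/16
step 6: add BLUE to get RBBRRB; options L={ -1,-1/2,-7/16 } R={ -3/8,-1/4,0 } gives -13/32
step 7: add RED to get RBBRRBR; options L={ -1,-1/2,-7/16 } R={ -13/32,-3/8,-1/4,0 } gives -27/64
step 8: add BLUE to get RBBRRBRB; options L={ -1,-1/2,-7/16,-27/64 } R={ -13/32,-3/8,-1/4,0 } gives -53/128
step 9: add BLUE to get RBBRRBRBB; options L={ -1,-1/2,-7/16,-27/64,-53/128 } R={ -13/32,-3/8,-1/4,0 } gives -105/256
step 10: add BLUE to get RBBRRBRBBB; options L={ -1,-1/2,-7/16,-27/64,-53/128,-105/256 } R={ -13/32,-3/8,-1/4,0 } gives -209/512
step 11: add BLUE to get RBBRRBRBBBB; options L={ -1,-1/2,-7/16,-27/64,-53/128,-105/256,-209/512 } R={ -13/32,-3/8,-1/4,0 } gives -417/1024
step 12: add BLUE to get RBBRRBRBBBBB; options L={ -1,-1/2,-7/16,-27/64,-53/128,-105/256,-209/512,-417/1024 } R={ -13/32,-3/8,-1/4,0 } gives -833/2048
step 13: add BLUE to get RBBRRBRBBBBBB; options L={ -1,-1/2,-7/16,-27/64,-53/128,-105/256,-209/512,-417/1024,-833/2048 } R={ -13/32,-3/8,-1/4,0 } gives -1665/4096
step 14: add RED to get RBBRRBRBBBBBBR; options L={ -1,-1/2,-7/16,-27/64,-53/128,-105/256,-209/512,-417/1024,-833/2048 } R={ -1665/4096,-13/32,-3/8,-1/4,0 } gives -3331/8192
step 15: add BLUE to get RBBRRBRBBBBBBRB; options L={ -1,-1/2,-7/16,-27/64,-53/128,-105/256,-209/512,-417/1024,-833/2048,-3331/8192 } R={ -1665/4096,-13/32,-3/8,-1/4,0 } gives -6661/16384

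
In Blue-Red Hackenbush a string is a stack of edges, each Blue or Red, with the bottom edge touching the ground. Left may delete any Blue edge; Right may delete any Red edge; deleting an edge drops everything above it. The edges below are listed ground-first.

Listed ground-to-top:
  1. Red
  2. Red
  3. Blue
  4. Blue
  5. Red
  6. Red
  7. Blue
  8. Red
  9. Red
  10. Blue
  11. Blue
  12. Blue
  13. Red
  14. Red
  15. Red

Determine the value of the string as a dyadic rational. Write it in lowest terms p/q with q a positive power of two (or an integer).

Build val(s[:k]) for k = 1..15, string s = Red Red Blue Blue Red Red Blue Red Red Blue Blue Blue Red Red Red.
val_1 [R]  L=[·]  R=[0]  => -1
val_2 [RR]  L=[·]  R=[-1; 0]  => -2
val_3 [RRB]  L=[-2]  R=[-1; 0]  => -3/2
val_4 [RRBB]  L=[-2; -3/2]  R=[-1; 0]  => -5/4
val_5 [RRBBR]  L=[-2; -3/2]  R=[-5/4; -1; 0]  => -11/8
val_6 [RRBBRR]  L=[-2; -3/2]  R=[-11/8; -5/4; -1; 0]  => -23/16
val_7 [RRBBRRB]  L=[-2; -3/2; -23/16]  R=[-11/8; -5/4; -1; 0]  => -45/32
val_8 [RRBBRRBR]  L=[-2; -3/2; -23/16]  R=[-45/32; -11/8; -5/4; -1; 0]  => -91/64
val_9 [RRBBRRBRR]  L=[-2; -3/2; -23/16]  R=[-91/64; -45/32; -11/8; -5/4; -1; 0]  => -183/128
val_10 [RRBBRRBRRB]  L=[-2; -3/2; -23/16; -183/128]  R=[-91/64; -45/32; -11/8; -5/4; -1; 0]  => -365/256
val_11 [RRBBRRBRRBB]  L=[-2; -3/2; -23/16; -183/128; -365/256]  R=[-91/64; -45/32; -11/8; -5/4; -1; 0]  => -729/512
val_12 [RRBBRRBRRBBB]  L=[-2; -3/2; -23/16; -183/128; -365/256; -729/512]  R=[-91/64; -45/32; -11/8; -5/4; -1; 0]  => -1457/1024
val_13 [RRBBRRBRRBBBR]  L=[-2; -3/2; -23/16; -183/128; -365/256; -729/512]  R=[-1457/1024; -91/64; -45/32; -11/8; -5/4; -1; 0]  => -2915/2048
val_14 [RRBBRRBRRBBBRR]  L=[-2; -3/2; -23/16; -183/128; -365/256; -729/512]  R=[-2915/2048; -1457/1024; -91/64; -45/32; -11/8; -5/4; -1; 0]  => -5831/4096
val_15 [RRBBRRBRRBBBRRR]  L=[-2; -3/2; -23/16; -183/128; -365/256; -729/512]  R=[-5831/4096; -2915/2048; -1457/1024; -91/64; -45/32; -11/8; -5/4; -1; 0]  => -11663/8192

-11663/8192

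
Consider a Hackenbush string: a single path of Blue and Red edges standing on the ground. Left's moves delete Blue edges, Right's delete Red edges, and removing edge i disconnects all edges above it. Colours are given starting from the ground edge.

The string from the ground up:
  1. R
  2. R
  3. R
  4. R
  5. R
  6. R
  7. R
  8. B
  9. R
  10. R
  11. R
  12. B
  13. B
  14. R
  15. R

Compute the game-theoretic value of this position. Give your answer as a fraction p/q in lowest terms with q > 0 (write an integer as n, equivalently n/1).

-1767/256

Recurse on prefixes of the 15-edge string R R R R R R R B R R R B B R R:
step 1: add R to get R; options L={ ∅ } R={ 0 } — -1
step 2: add R to get RR; options L={ ∅ } R={ -1; 0 } — -2
step 3: add R to get RRR; options L={ ∅ } R={ -2; -1; 0 } — -3
step 4: add R to get RRRR; options L={ ∅ } R={ -3; -2; -1; 0 } — -4
step 5: add R to get RRRRR; options L={ ∅ } R={ -4; -3; -2; -1; 0 } — -5
step 6: add R to get RRRRRR; options L={ ∅ } R={ -5; -4; -3; -2; -1; 0 } — -6
step 7: add R to get RRRRRRR; options L={ ∅ } R={ -6; -5; -4; -3; -2; -1; 0 } — -7
step 8: add B to get RRRRRRRB; options L={ -7 } R={ -6; -5; -4; -3; -2; -1; 0 } — -13/2
step 9: add R to get RRRRRRRBR; options L={ -7 } R={ -13/2; -6; -5; -4; -3; -2; -1; 0 } — -27/4
step 10: add R to get RRRRRRRBRR; options L={ -7 } R={ -27/4; -13/2; -6; -5; -4; -3; -2; -1; 0 } — -55/8
step 11: add R to get RRRRRRRBRRR; options L={ -7 } R={ -55/8; -27/4; -13/2; -6; -5; -4; -3; -2; -1; 0 } — -111/16
step 12: add B to get RRRRRRRBRRRB; options L={ -7; -111/16 } R={ -55/8; -27/4; -13/2; -6; -5; -4; -3; -2; -1; 0 } — -221/32
step 13: add B to get RRRRRRRBRRRBB; options L={ -7; -111/16; -221/32 } R={ -55/8; -27/4; -13/2; -6; -5; -4; -3; -2; -1; 0 } — -441/64
step 14: add R to get RRRRRRRBRRRBBR; options L={ -7; -111/16; -221/32 } R={ -441/64; -55/8; -27/4; -13/2; -6; -5; -4; -3; -2; -1; 0 } — -883/128
step 15: add R to get RRRRRRRBRRRBBRR; options L={ -7; -111/16; -221/32 } R={ -883/128; -441/64; -55/8; -27/4; -13/2; -6; -5; -4; -3; -2; -1; 0 } — -1767/256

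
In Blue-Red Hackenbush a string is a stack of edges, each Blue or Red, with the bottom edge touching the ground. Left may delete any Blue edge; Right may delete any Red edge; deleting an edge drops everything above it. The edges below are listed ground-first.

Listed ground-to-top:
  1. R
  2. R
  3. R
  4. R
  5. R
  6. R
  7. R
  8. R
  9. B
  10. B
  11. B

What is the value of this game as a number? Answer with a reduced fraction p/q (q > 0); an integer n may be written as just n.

value(R) = {  | 0 } -> -1
value(RR) = {  | -1,0 } -> -2
value(RRR) = {  | -2,-1,0 } -> -3
value(RRRR) = {  | -3,-2,-1,0 } -> -4
value(RRRRR) = {  | -4,-3,-2,-1,0 } -> -5
value(RRRRRR) = {  | -5,-4,-3,-2,-1,0 } -> -6
value(RRRRRRR) = {  | -6,-5,-4,-3,-2,-1,0 } -> -7
value(RRRRRRRR) = {  | -7,-6,-5,-4,-3,-2,-1,0 } -> -8
value(RRRRRRRRB) = { -8 | -7,-6,-5,-4,-3,-2,-1,0 } -> -15/2
value(RRRRRRRRBB) = { -8,-15/2 | -7,-6,-5,-4,-3,-2,-1,0 } -> -29/4
value(RRRRRRRRBBB) = { -8,-15/2,-29/4 | -7,-6,-5,-4,-3,-2,-1,0 } -> -57/8

-57/8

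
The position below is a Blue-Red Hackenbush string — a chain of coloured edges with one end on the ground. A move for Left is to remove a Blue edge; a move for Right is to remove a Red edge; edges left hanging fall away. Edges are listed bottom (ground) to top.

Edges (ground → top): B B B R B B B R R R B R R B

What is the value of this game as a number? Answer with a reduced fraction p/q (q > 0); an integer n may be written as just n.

Prefix values for B B B R B B B R R R B R R B via {L|R} + simplicity:
1 of 14 · B · max L 0 · min R +∞ -> 1
2 of 14 · BB · max L 1 · min R +∞ -> 2
3 of 14 · BBB · max L 2 · min R +∞ -> 3
4 of 14 · BBBR · max L 2 · min R 3 -> 5/2
5 of 14 · BBBRB · max L 5/2 · min R 3 -> 11/4
6 of 14 · BBBRBB · max L 11/4 · min R 3 -> 23/8
7 of 14 · BBBRBBB · max L 23/8 · min R 3 -> 47/16
8 of 14 · BBBRBBBR · max L 23/8 · min R 47/16 -> 93/32
9 of 14 · BBBRBBBRR · max L 23/8 · min R 93/32 -> 185/64
10 of 14 · BBBRBBBRRR · max L 23/8 · min R 185/64 -> 369/128
11 of 14 · BBBRBBBRRRB · max L 369/128 · min R 185/64 -> 739/256
12 of 14 · BBBRBBBRRRBR · max L 369/128 · min R 739/256 -> 1477/512
13 of 14 · BBBRBBBRRRBRR · max L 369/128 · min R 1477/512 -> 2953/1024
14 of 14 · BBBRBBBRRRBRRB · max L 2953/1024 · min R 1477/512 -> 5907/2048

5907/2048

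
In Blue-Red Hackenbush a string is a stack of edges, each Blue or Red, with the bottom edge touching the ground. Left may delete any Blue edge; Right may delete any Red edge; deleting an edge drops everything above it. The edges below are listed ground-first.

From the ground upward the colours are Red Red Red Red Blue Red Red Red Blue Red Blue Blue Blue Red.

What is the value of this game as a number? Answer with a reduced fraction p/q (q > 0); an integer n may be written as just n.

-4003/1024

Prefix values for Red Red Red Red Blue Red Red Red Blue Red Blue Blue Blue Red via {L|R} + simplicity:
g(R) = { none | 0 } => -1
g(RR) = { none | -1, 0 } => -2
g(RRR) = { none | -2, -1, 0 } => -3
g(RRRR) = { none | -3, -2, -1, 0 } => -4
g(RRRRB) = { -4 | -3, -2, -1, 0 } => -7/2
g(RRRRBR) = { -4 | -7/2, -3, -2, -1, 0 } => -15/4
g(RRRRBRR) = { -4 | -15/4, -7/2, -3, -2, -1, 0 } => -31/8
g(RRRRBRRR) = { -4 | -31/8, -15/4, -7/2, -3, -2, -1, 0 } => -63/16
g(RRRRBRRRB) = { -4, -63/16 | -31/8, -15/4, -7/2, -3, -2, -1, 0 } => -125/32
g(RRRRBRRRBR) = { -4, -63/16 | -125/32, -31/8, -15/4, -7/2, -3, -2, -1, 0 } => -251/64
g(RRRRBRRRBRB) = { -4, -63/16, -251/64 | -125/32, -31/8, -15/4, -7/2, -3, -2, -1, 0 } => -501/128
g(RRRRBRRRBRBB) = { -4, -63/16, -251/64, -501/128 | -125/32, -31/8, -15/4, -7/2, -3, -2, -1, 0 } => -1001/256
g(RRRRBRRRBRBBB) = { -4, -63/16, -251/64, -501/128, -1001/256 | -125/32, -31/8, -15/4, -7/2, -3, -2, -1, 0 } => -2001/512
g(RRRRBRRRBRBBBR) = { -4, -63/16, -251/64, -501/128, -1001/256 | -2001/512, -125/32, -31/8, -15/4, -7/2, -3, -2, -1, 0 } => -4003/1024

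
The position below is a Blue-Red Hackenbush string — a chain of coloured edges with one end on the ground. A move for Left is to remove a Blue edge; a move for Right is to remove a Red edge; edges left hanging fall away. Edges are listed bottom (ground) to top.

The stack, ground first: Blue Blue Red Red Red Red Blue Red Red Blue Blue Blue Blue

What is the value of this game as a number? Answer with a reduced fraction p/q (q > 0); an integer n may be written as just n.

1 of 13 · B · max L 0 · min R +∞ → 1
2 of 13 · BB · max L 1 · min R +∞ → 2
3 of 13 · BBR · max L 1 · min R 2 → 3/2
4 of 13 · BBRR · max L 1 · min R 3/2 → 5/4
5 of 13 · BBRRR · max L 1 · min R 5/4 → 9/8
6 of 13 · BBRRRR · max L 1 · min R 9/8 → 17/16
7 of 13 · BBRRRRB · max L 17/16 · min R 9/8 → 35/32
8 of 13 · BBRRRRBR · max L 17/16 · min R 35/32 → 69/64
9 of 13 · BBRRRRBRR · max L 17/16 · min R 69/64 → 137/128
10 of 13 · BBRRRRBRRB · max L 137/128 · min R 69/64 → 275/256
11 of 13 · BBRRRRBRRBB · max L 275/256 · min R 69/64 → 551/512
12 of 13 · BBRRRRBRRBBB · max L 551/512 · min R 69/64 → 1103/1024
13 of 13 · BBRRRRBRRBBBB · max L 1103/1024 · min R 69/64 → 2207/2048

2207/2048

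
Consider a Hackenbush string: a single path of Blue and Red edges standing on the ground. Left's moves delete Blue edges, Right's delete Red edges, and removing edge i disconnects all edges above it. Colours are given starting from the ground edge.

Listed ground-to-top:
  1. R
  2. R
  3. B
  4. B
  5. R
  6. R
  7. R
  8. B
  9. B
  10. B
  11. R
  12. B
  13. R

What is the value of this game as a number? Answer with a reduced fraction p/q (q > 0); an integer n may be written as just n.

val(R) = { · | 0 } gives -1
val(RR) = { · | -1; 0 } gives -2
val(RRB) = { -2 | -1; 0 } gives -3/2
val(RRBB) = { -2; -3/2 | -1; 0 } gives -5/4
val(RRBBR) = { -2; -3/2 | -5/4; -1; 0 } gives -11/8
val(RRBBRR) = { -2; -3/2 | -11/8; -5/4; -1; 0 } gives -23/16
val(RRBBRRR) = { -2; -3/2 | -23/16; -11/8; -5/4; -1; 0 } gives -47/32
val(RRBBRRRB) = { -2; -3/2; -47/32 | -23/16; -11/8; -5/4; -1; 0 } gives -93/64
val(RRBBRRRBB) = { -2; -3/2; -47/32; -93/64 | -23/16; -11/8; -5/4; -1; 0 } gives -185/128
val(RRBBRRRBBB) = { -2; -3/2; -47/32; -93/64; -185/128 | -23/16; -11/8; -5/4; -1; 0 } gives -369/256
val(RRBBRRRBBBR) = { -2; -3/2; -47/32; -93/64; -185/128 | -369/256; -23/16; -11/8; -5/4; -1; 0 } gives -739/512
val(RRBBRRRBBBRB) = { -2; -3/2; -47/32; -93/64; -185/128; -739/512 | -369/256; -23/16; -11/8; -5/4; -1; 0 } gives -1477/1024
val(RRBBRRRBBBRBR) = { -2; -3/2; -47/32; -93/64; -185/128; -739/512 | -1477/1024; -369/256; -23/16; -11/8; -5/4; -1; 0 } gives -2955/2048

-2955/2048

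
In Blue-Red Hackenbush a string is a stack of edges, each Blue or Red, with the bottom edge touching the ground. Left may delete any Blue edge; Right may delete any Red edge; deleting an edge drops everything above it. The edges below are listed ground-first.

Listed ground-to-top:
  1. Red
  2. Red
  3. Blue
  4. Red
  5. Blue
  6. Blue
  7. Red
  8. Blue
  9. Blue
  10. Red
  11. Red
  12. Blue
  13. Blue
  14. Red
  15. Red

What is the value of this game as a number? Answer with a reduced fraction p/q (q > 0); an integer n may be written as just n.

-12903/8192

step 1: add Red to get R; options L={  } R={ 0 } -> -1
step 2: add Red to get RR; options L={  } R={ -1,0 } -> -2
step 3: add Blue to get RRB; options L={ -2 } R={ -1,0 } -> -3/2
step 4: add Red to get RRBR; options L={ -2 } R={ -3/2,-1,0 } -> -7/4
step 5: add Blue to get RRBRB; options L={ -2,-7/4 } R={ -3/2,-1,0 } -> -13/8
step 6: add Blue to get RRBRBB; options L={ -2,-7/4,-13/8 } R={ -3/2,-1,0 } -> -25/16
step 7: add Red to get RRBRBBR; options L={ -2,-7/4,-13/8 } R={ -25/16,-3/2,-1,0 } -> -51/32
step 8: add Blue to get RRBRBBRB; options L={ -2,-7/4,-13/8,-51/32 } R={ -25/16,-3/2,-1,0 } -> -101/64
step 9: add Blue to get RRBRBBRBB; options L={ -2,-7/4,-13/8,-51/32,-101/64 } R={ -25/16,-3/2,-1,0 } -> -201/128
step 10: add Red to get RRBRBBRBBR; options L={ -2,-7/4,-13/8,-51/32,-101/64 } R={ -201/128,-25/16,-3/2,-1,0 } -> -403/256
step 11: add Red to get RRBRBBRBBRR; options L={ -2,-7/4,-13/8,-51/32,-101/64 } R={ -403/256,-201/128,-25/16,-3/2,-1,0 } -> -807/512
step 12: add Blue to get RRBRBBRBBRRB; options L={ -2,-7/4,-13/8,-51/32,-101/64,-807/512 } R={ -403/256,-201/128,-25/16,-3/2,-1,0 } -> -1613/1024
step 13: add Blue to get RRBRBBRBBRRBB; options L={ -2,-7/4,-13/8,-51/32,-101/64,-807/512,-1613/1024 } R={ -403/256,-201/128,-25/16,-3/2,-1,0 } -> -3225/2048
step 14: add Red to get RRBRBBRBBRRBBR; options L={ -2,-7/4,-13/8,-51/32,-101/64,-807/512,-1613/1024 } R={ -3225/2048,-403/256,-201/128,-25/16,-3/2,-1,0 } -> -6451/4096
step 15: add Red to get RRBRBBRBBRRBBRR; options L={ -2,-7/4,-13/8,-51/32,-101/64,-807/512,-1613/1024 } R={ -6451/4096,-3225/2048,-403/256,-201/128,-25/16,-3/2,-1,0 } -> -12903/8192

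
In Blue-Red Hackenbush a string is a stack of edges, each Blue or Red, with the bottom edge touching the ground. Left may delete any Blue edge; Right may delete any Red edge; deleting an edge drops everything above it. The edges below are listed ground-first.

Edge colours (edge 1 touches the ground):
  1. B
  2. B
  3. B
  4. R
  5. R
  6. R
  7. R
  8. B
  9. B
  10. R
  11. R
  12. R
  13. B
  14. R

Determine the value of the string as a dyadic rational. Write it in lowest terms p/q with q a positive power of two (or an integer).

4293/2048

g(B) = { 0 | · } = 1
g(BB) = { 0,1 | · } = 2
g(BBB) = { 0,1,2 | · } = 3
g(BBBR) = { 0,1,2 | 3 } = 5/2
g(BBBRR) = { 0,1,2 | 5/2,3 } = 9/4
g(BBBRRR) = { 0,1,2 | 9/4,5/2,3 } = 17/8
g(BBBRRRR) = { 0,1,2 | 17/8,9/4,5/2,3 } = 33/16
g(BBBRRRRB) = { 0,1,2,33/16 | 17/8,9/4,5/2,3 } = 67/32
g(BBBRRRRBB) = { 0,1,2,33/16,67/32 | 17/8,9/4,5/2,3 } = 135/64
g(BBBRRRRBBR) = { 0,1,2,33/16,67/32 | 135/64,17/8,9/4,5/2,3 } = 269/128
g(BBBRRRRBBRR) = { 0,1,2,33/16,67/32 | 269/128,135/64,17/8,9/4,5/2,3 } = 537/256
g(BBBRRRRBBRRR) = { 0,1,2,33/16,67/32 | 537/256,269/128,135/64,17/8,9/4,5/2,3 } = 1073/512
g(BBBRRRRBBRRRB) = { 0,1,2,33/16,67/32,1073/512 | 537/256,269/128,135/64,17/8,9/4,5/2,3 } = 2147/1024
g(BBBRRRRBBRRRBR) = { 0,1,2,33/16,67/32,1073/512 | 2147/1024,537/256,269/128,135/64,17/8,9/4,5/2,3 } = 4293/2048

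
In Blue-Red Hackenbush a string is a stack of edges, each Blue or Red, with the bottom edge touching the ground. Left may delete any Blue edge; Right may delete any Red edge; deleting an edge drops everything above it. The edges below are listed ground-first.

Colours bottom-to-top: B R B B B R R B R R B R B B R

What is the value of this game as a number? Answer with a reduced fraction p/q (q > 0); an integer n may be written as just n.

14637/16384

Build val(s[:k]) for k = 1..15, string s = B R B B B R R B R R B R B B R.
B: Left { 0 }, Right { (no moves) } ⇒ simplest 1
BR: Left { 0 }, Right { 1 } ⇒ simplest 1/2
BRB: Left { 0 1/2 }, Right { 1 } ⇒ simplest 3/4
BRBB: Left { 0 1/2 3/4 }, Right { 1 } ⇒ simplest 7/8
BRBBB: Left { 0 1/2 3/4 7/8 }, Right { 1 } ⇒ simplest 15/16
BRBBBR: Left { 0 1/2 3/4 7/8 }, Right { 15/16 1 } ⇒ simplest 29/32
BRBBBRR: Left { 0 1/2 3/4 7/8 }, Right { 29/32 15/16 1 } ⇒ simplest 57/64
BRBBBRRB: Left { 0 1/2 3/4 7/8 57/64 }, Right { 29/32 15/16 1 } ⇒ simplest 115/128
BRBBBRRBR: Left { 0 1/2 3/4 7/8 57/64 }, Right { 115/128 29/32 15/16 1 } ⇒ simplest 229/256
BRBBBRRBRR: Left { 0 1/2 3/4 7/8 57/64 }, Right { 229/256 115/128 29/32 15/16 1 } ⇒ simplest 457/512
BRBBBRRBRRB: Left { 0 1/2 3/4 7/8 57/64 457/512 }, Right { 229/256 115/128 29/32 15/16 1 } ⇒ simplest 915/1024
BRBBBRRBRRBR: Left { 0 1/2 3/4 7/8 57/64 457/512 }, Right { 915/1024 229/256 115/128 29/32 15/16 1 } ⇒ simplest 1829/2048
BRBBBRRBRRBRB: Left { 0 1/2 3/4 7/8 57/64 457/512 1829/2048 }, Right { 915/1024 229/256 115/128 29/32 15/16 1 } ⇒ simplest 3659/4096
BRBBBRRBRRBRBB: Left { 0 1/2 3/4 7/8 57/64 457/512 1829/2048 3659/4096 }, Right { 915/1024 229/256 115/128 29/32 15/16 1 } ⇒ simplest 7319/8192
BRBBBRRBRRBRBBR: Left { 0 1/2 3/4 7/8 57/64 457/512 1829/2048 3659/4096 }, Right { 7319/8192 915/1024 229/256 115/128 29/32 15/16 1 } ⇒ simplest 14637/16384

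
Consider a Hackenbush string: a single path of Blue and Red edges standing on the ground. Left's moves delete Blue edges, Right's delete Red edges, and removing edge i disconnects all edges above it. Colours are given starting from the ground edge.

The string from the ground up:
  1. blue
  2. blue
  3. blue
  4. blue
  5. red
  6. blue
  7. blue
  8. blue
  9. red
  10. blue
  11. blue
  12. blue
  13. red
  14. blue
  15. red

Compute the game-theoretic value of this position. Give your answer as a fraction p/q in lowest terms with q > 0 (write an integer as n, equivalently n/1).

Prefix values for blue blue blue blue red blue blue blue red blue blue blue red blue red via {L|R} + simplicity:
edge 1 of 15 (blue): { 0 | — } → 1
edge 2 of 15 (blue): { 0; 1 | — } → 2
edge 3 of 15 (blue): { 0; 1; 2 | — } → 3
edge 4 of 15 (blue): { 0; 1; 2; 3 | — } → 4
edge 5 of 15 (red): { 0; 1; 2; 3 | 4 } → 7/2
edge 6 of 15 (blue): { 0; 1; 2; 3; 7/2 | 4 } → 15/4
edge 7 of 15 (blue): { 0; 1; 2; 3; 7/2; 15/4 | 4 } → 31/8
edge 8 of 15 (blue): { 0; 1; 2; 3; 7/2; 15/4; 31/8 | 4 } → 63/16
edge 9 of 15 (red): { 0; 1; 2; 3; 7/2; 15/4; 31/8 | 63/16; 4 } → 125/32
edge 10 of 15 (blue): { 0; 1; 2; 3; 7/2; 15/4; 31/8; 125/32 | 63/16; 4 } → 251/64
edge 11 of 15 (blue): { 0; 1; 2; 3; 7/2; 15/4; 31/8; 125/32; 251/64 | 63/16; 4 } → 503/128
edge 12 of 15 (blue): { 0; 1; 2; 3; 7/2; 15/4; 31/8; 125/32; 251/64; 503/128 | 63/16; 4 } → 1007/256
edge 13 of 15 (red): { 0; 1; 2; 3; 7/2; 15/4; 31/8; 125/32; 251/64; 503/128 | 1007/256; 63/16; 4 } → 2013/512
edge 14 of 15 (blue): { 0; 1; 2; 3; 7/2; 15/4; 31/8; 125/32; 251/64; 503/128; 2013/512 | 1007/256; 63/16; 4 } → 4027/1024
edge 15 of 15 (red): { 0; 1; 2; 3; 7/2; 15/4; 31/8; 125/32; 251/64; 503/128; 2013/512 | 4027/1024; 1007/256; 63/16; 4 } → 8053/2048

8053/2048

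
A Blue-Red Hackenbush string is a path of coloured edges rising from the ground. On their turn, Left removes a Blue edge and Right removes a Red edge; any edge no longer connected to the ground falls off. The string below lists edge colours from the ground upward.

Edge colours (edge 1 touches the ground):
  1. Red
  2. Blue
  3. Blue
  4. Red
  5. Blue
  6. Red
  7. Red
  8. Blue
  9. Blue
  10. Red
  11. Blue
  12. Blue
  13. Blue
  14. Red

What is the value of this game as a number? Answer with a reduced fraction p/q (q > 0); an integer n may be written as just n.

-2851/8192

Prefix values for Red Blue Blue Red Blue Red Red Blue Blue Red Blue Blue Blue Red via {L|R} + simplicity:
1 of 14 · R · max L −∞ · min R 0 -> -1
2 of 14 · RB · max L -1 · min R 0 -> -1/2
3 of 14 · RBB · max L -1/2 · min R 0 -> -1/4
4 of 14 · RBBR · max L -1/2 · min R -1/4 -> -3/8
5 of 14 · RBBRB · max L -3/8 · min R -1/4 -> -5/16
6 of 14 · RBBRBR · max L -3/8 · min R -5/16 -> -11/32
7 of 14 · RBBRBRR · max L -3/8 · min R -11/32 -> -23/64
8 of 14 · RBBRBRRB · max L -23/64 · min R -11/32 -> -45/128
9 of 14 · RBBRBRRBB · max L -45/128 · min R -11/32 -> -89/256
10 of 14 · RBBRBRRBBR · max L -45/128 · min R -89/256 -> -179/512
11 of 14 · RBBRBRRBBRB · max L -179/512 · min R -89/256 -> -357/1024
12 of 14 · RBBRBRRBBRBB · max L -357/1024 · min R -89/256 -> -713/2048
13 of 14 · RBBRBRRBBRBBB · max L -713/2048 · min R -89/256 -> -1425/4096
14 of 14 · RBBRBRRBBRBBBR · max L -713/2048 · min R -1425/4096 -> -2851/8192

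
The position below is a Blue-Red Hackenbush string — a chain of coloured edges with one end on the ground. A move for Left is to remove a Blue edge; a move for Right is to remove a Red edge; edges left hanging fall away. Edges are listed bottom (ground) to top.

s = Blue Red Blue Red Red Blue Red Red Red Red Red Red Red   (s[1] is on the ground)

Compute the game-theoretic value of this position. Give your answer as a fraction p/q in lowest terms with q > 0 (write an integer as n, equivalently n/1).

2305/4096

Build value(s[:k]) for k = 1..13, string s = Blue Red Blue Red Red Blue Red Red Red Red Red Red Red.
step 1: add Blue to get B; options L={ 0 } R={ ∅ } → 1
step 2: add Red to get BR; options L={ 0 } R={ 1 } → 1/2
step 3: add Blue to get BRB; options L={ 0 1/2 } R={ 1 } → 3/4
step 4: add Red to get BRBR; options L={ 0 1/2 } R={ 3/4 1 } → 5/8
step 5: add Red to get BRBRR; options L={ 0 1/2 } R={ 5/8 3/4 1 } → 9/16
step 6: add Blue to get BRBRRB; options L={ 0 1/2 9/16 } R={ 5/8 3/4 1 } → 19/32
step 7: add Red to get BRBRRBR; options L={ 0 1/2 9/16 } R={ 19/32 5/8 3/4 1 } → 37/64
step 8: add Red to get BRBRRBRR; options L={ 0 1/2 9/16 } R={ 37/64 19/32 5/8 3/4 1 } → 73/128
step 9: add Red to get BRBRRBRRR; options L={ 0 1/2 9/16 } R={ 73/128 37/64 19/32 5/8 3/4 1 } → 145/256
step 10: add Red to get BRBRRBRRRR; options L={ 0 1/2 9/16 } R={ 145/256 73/128 37/64 19/32 5/8 3/4 1 } → 289/512
step 11: add Red to get BRBRRBRRRRR; options L={ 0 1/2 9/16 } R={ 289/512 145/256 73/128 37/64 19/32 5/8 3/4 1 } → 577/1024
step 12: add Red to get BRBRRBRRRRRR; options L={ 0 1/2 9/16 } R={ 577/1024 289/512 145/256 73/128 37/64 19/32 5/8 3/4 1 } → 1153/2048
step 13: add Red to get BRBRRBRRRRRRR; options L={ 0 1/2 9/16 } R={ 1153/2048 577/1024 289/512 145/256 73/128 37/64 19/32 5/8 3/4 1 } → 2305/4096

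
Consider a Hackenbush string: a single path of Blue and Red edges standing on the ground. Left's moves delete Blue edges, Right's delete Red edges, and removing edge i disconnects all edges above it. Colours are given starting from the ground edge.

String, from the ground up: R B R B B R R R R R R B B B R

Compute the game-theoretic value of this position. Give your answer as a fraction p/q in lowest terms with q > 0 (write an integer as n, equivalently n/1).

-10211/16384

val(R) = { · | 0 } gives -1
val(RB) = { -1 | 0 } gives -1/2
val(RBR) = { -1 | -1/2, 0 } gives -3/4
val(RBRB) = { -1, -3/4 | -1/2, 0 } gives -5/8
val(RBRBB) = { -1, -3/4, -5/8 | -1/2, 0 } gives -9/16
val(RBRBBR) = { -1, -3/4, -5/8 | -9/16, -1/2, 0 } gives -19/32
val(RBRBBRR) = { -1, -3/4, -5/8 | -19/32, -9/16, -1/2, 0 } gives -39/64
val(RBRBBRRR) = { -1, -3/4, -5/8 | -39/64, -19/32, -9/16, -1/2, 0 } gives -79/128
val(RBRBBRRRR) = { -1, -3/4, -5/8 | -79/128, -39/64, -19/32, -9/16, -1/2, 0 } gives -159/256
val(RBRBBRRRRR) = { -1, -3/4, -5/8 | -159/256, -79/128, -39/64, -19/32, -9/16, -1/2, 0 } gives -319/512
val(RBRBBRRRRRR) = { -1, -3/4, -5/8 | -319/512, -159/256, -79/128, -39/64, -19/32, -9/16, -1/2, 0 } gives -639/1024
val(RBRBBRRRRRRB) = { -1, -3/4, -5/8, -639/1024 | -319/512, -159/256, -79/128, -39/64, -19/32, -9/16, -1/2, 0 } gives -1277/2048
val(RBRBBRRRRRRBB) = { -1, -3/4, -5/8, -639/1024, -1277/2048 | -319/512, -159/256, -79/128, -39/64, -19/32, -9/16, -1/2, 0 } gives -2553/4096
val(RBRBBRRRRRRBBB) = { -1, -3/4, -5/8, -639/1024, -1277/2048, -2553/4096 | -319/512, -159/256, -79/128, -39/64, -19/32, -9/16, -1/2, 0 } gives -5105/8192
val(RBRBBRRRRRRBBBR) = { -1, -3/4, -5/8, -639/1024, -1277/2048, -2553/4096 | -5105/8192, -319/512, -159/256, -79/128, -39/64, -19/32, -9/16, -1/2, 0 } gives -10211/16384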